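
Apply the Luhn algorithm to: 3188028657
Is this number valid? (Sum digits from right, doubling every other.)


Luhn sum = 45
45 mod 10 = 5

Invalid (Luhn sum mod 10 = 5)


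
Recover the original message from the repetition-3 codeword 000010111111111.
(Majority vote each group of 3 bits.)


Groups: 000, 010, 111, 111, 111
Majority votes: 00111

00111


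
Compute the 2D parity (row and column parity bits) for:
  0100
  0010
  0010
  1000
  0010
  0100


Row parities: 111111
Column parities: 1010

Row P: 111111, Col P: 1010, Corner: 0


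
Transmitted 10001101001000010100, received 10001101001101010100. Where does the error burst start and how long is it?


XOR: 00000000000101000000

Burst at position 11, length 3


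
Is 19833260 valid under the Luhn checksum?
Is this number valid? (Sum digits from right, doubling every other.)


Luhn sum = 32
32 mod 10 = 2

Invalid (Luhn sum mod 10 = 2)


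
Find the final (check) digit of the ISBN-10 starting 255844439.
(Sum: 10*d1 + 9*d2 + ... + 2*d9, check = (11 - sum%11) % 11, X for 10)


Weighted sum: 248
248 mod 11 = 6

Check digit: 5


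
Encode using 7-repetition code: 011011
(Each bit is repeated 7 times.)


Each bit -> 7 copies

000000011111111111111000000011111111111111


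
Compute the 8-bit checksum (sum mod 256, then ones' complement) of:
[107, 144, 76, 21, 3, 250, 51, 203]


Sum = 855 mod 256 = 87
Complement = 168

168


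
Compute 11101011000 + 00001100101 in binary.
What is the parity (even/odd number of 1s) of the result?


11101011000 = 1880
00001100101 = 101
Sum = 1981 = 11110111101
1s count = 9

odd parity (9 ones in 11110111101)


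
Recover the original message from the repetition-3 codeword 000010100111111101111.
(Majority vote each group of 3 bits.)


Groups: 000, 010, 100, 111, 111, 101, 111
Majority votes: 0001111

0001111


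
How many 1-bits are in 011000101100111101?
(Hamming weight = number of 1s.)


Counting 1s in 011000101100111101

10


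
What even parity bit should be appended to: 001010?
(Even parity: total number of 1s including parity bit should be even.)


Number of 1s in data: 2
Parity bit: 0

0


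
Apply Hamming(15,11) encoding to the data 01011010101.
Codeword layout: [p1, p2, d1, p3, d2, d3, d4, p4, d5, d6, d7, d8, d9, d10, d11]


Parity bits: p1=0, p2=1, p3=0, p4=0

010010101010101


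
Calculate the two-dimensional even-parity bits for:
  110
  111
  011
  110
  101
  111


Row parities: 010001
Column parities: 110

Row P: 010001, Col P: 110, Corner: 0


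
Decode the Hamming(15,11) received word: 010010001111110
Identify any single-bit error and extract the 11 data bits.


Syndrome = 0: no error detected

Data: 01001111110 (no errors)


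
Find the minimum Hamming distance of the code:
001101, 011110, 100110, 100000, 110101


Comparing all pairs, minimum distance: 2
Can detect 1 errors, correct 0 errors

2


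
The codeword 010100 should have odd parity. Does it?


Number of 1s: 2

No, parity error (2 ones)


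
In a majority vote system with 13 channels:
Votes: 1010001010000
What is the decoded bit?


Ones: 4 out of 13
Threshold: 7

0 (4/13 voted 1)


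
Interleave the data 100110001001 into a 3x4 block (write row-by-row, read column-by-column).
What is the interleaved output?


Matrix:
  1001
  1000
  1001
Read columns: 111000000101

111000000101


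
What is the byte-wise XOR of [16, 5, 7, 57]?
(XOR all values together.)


XOR chain: 16 ^ 5 ^ 7 ^ 57 = 43

43


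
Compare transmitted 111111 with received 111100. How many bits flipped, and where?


XOR: 000011

2 error(s) at position(s): 4, 5


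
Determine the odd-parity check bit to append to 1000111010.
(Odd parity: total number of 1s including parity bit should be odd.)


Number of 1s in data: 5
Parity bit: 0

0


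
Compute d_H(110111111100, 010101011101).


XOR: 100010100001
Count of 1s: 4

4


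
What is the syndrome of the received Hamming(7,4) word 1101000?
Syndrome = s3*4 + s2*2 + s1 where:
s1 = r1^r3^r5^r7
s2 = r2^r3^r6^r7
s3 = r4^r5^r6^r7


s1=1, s2=1, s3=1

Syndrome = 7 (error at position 7)


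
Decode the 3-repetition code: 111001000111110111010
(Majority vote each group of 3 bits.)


Groups: 111, 001, 000, 111, 110, 111, 010
Majority votes: 1001110

1001110


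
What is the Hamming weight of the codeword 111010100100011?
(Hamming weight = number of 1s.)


Counting 1s in 111010100100011

8


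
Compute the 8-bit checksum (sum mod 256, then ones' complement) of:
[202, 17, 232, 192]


Sum = 643 mod 256 = 131
Complement = 124

124


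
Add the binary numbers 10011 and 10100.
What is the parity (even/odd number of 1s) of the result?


10011 = 19
10100 = 20
Sum = 39 = 100111
1s count = 4

even parity (4 ones in 100111)


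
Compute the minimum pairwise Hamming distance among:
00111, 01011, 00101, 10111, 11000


Comparing all pairs, minimum distance: 1
Can detect 0 errors, correct 0 errors

1


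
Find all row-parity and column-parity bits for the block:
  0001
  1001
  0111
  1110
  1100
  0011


Row parities: 101100
Column parities: 1110

Row P: 101100, Col P: 1110, Corner: 1


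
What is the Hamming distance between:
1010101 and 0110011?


XOR: 1100110
Count of 1s: 4

4


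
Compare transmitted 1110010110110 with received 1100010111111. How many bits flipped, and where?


XOR: 0010000001001

3 error(s) at position(s): 2, 9, 12


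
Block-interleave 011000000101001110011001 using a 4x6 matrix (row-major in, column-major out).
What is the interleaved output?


Matrix:
  011000
  000101
  001110
  011001
Read columns: 000010011011011000100101

000010011011011000100101


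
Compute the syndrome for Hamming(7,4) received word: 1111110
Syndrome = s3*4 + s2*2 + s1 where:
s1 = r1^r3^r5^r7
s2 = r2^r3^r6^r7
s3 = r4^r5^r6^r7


s1=1, s2=1, s3=1

Syndrome = 7 (error at position 7)


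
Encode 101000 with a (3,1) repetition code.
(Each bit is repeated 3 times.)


Each bit -> 3 copies

111000111000000000


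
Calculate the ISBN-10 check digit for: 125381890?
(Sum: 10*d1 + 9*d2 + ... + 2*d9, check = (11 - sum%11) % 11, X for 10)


Weighted sum: 201
201 mod 11 = 3

Check digit: 8


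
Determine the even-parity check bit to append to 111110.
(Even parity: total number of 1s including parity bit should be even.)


Number of 1s in data: 5
Parity bit: 1

1


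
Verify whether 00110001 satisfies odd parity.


Number of 1s: 3

Yes, parity is correct (3 ones)


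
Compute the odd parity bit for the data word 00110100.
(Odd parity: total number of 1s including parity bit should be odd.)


Number of 1s in data: 3
Parity bit: 0

0


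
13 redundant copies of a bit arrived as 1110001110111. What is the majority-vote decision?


Ones: 9 out of 13
Threshold: 7

1 (9/13 voted 1)


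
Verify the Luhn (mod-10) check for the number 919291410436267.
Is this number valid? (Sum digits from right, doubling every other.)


Luhn sum = 67
67 mod 10 = 7

Invalid (Luhn sum mod 10 = 7)


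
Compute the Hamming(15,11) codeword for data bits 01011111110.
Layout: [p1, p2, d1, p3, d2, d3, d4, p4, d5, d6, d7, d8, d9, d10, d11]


Parity bits: p1=1, p2=0, p3=1, p4=0

100110101111110


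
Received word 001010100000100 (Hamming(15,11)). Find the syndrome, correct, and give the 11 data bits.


Syndrome = 12: error at position 12

Data: 11010001100 (corrected bit 12)


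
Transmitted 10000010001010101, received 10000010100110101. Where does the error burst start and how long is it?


XOR: 00000000101100000

Burst at position 8, length 4


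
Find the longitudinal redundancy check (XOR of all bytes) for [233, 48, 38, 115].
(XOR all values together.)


XOR chain: 233 ^ 48 ^ 38 ^ 115 = 140

140


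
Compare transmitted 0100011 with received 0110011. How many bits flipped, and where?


XOR: 0010000

1 error(s) at position(s): 2


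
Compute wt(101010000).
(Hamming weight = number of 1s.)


Counting 1s in 101010000

3


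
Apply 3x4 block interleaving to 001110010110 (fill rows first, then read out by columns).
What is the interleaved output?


Matrix:
  0011
  1001
  0110
Read columns: 010001101110

010001101110


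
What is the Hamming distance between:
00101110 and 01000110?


XOR: 01101000
Count of 1s: 3

3


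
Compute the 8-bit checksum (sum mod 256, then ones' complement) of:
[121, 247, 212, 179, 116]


Sum = 875 mod 256 = 107
Complement = 148

148


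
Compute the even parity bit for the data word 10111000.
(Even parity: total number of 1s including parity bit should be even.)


Number of 1s in data: 4
Parity bit: 0

0


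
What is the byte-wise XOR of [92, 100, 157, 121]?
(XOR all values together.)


XOR chain: 92 ^ 100 ^ 157 ^ 121 = 220

220


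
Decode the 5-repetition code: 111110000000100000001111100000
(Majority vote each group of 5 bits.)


Groups: 11111, 00000, 00100, 00000, 11111, 00000
Majority votes: 100010

100010


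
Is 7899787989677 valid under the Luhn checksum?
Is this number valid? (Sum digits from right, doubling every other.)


Luhn sum = 97
97 mod 10 = 7

Invalid (Luhn sum mod 10 = 7)


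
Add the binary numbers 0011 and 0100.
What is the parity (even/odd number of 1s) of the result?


0011 = 3
0100 = 4
Sum = 7 = 111
1s count = 3

odd parity (3 ones in 111)


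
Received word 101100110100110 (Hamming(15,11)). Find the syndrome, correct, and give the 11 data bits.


Syndrome = 0: no error detected

Data: 10010100110 (no errors)


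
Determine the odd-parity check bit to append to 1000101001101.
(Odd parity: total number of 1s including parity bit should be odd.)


Number of 1s in data: 6
Parity bit: 1

1


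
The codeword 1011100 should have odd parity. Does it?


Number of 1s: 4

No, parity error (4 ones)


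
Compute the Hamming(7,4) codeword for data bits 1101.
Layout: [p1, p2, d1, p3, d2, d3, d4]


Parity bits: p1=1, p2=0, p3=0

1010101


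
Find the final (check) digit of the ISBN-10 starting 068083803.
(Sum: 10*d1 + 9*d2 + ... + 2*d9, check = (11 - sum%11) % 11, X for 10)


Weighted sum: 219
219 mod 11 = 10

Check digit: 1


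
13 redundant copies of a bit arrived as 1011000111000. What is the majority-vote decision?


Ones: 6 out of 13
Threshold: 7

0 (6/13 voted 1)


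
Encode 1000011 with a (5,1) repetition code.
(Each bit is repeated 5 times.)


Each bit -> 5 copies

11111000000000000000000001111111111


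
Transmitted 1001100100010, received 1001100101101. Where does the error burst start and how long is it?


XOR: 0000000001111

Burst at position 9, length 4


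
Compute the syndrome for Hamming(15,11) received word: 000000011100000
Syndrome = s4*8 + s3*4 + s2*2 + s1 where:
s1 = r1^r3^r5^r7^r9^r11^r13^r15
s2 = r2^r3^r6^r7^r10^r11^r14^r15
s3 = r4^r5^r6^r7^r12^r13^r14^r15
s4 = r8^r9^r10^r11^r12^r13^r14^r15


s1=1, s2=1, s3=0, s4=1

Syndrome = 11 (error at position 11)


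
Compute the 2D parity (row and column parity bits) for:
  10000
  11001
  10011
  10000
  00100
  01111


Row parities: 111110
Column parities: 00001

Row P: 111110, Col P: 00001, Corner: 1


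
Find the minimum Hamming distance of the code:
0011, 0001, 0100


Comparing all pairs, minimum distance: 1
Can detect 0 errors, correct 0 errors

1


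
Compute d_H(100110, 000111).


XOR: 100001
Count of 1s: 2

2


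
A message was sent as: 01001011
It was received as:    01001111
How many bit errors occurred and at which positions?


XOR: 00000100

1 error(s) at position(s): 5


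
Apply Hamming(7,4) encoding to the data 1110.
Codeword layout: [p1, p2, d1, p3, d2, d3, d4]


Parity bits: p1=0, p2=0, p3=0

0010110


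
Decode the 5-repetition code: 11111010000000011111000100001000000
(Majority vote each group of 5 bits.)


Groups: 11111, 01000, 00000, 11111, 00010, 00010, 00000
Majority votes: 1001000

1001000


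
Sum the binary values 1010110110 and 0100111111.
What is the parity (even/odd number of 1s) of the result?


1010110110 = 694
0100111111 = 319
Sum = 1013 = 1111110101
1s count = 8

even parity (8 ones in 1111110101)


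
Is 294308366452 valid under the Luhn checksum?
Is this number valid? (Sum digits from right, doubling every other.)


Luhn sum = 54
54 mod 10 = 4

Invalid (Luhn sum mod 10 = 4)


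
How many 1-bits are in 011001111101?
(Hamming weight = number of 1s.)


Counting 1s in 011001111101

8


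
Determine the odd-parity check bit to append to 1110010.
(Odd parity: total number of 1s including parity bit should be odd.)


Number of 1s in data: 4
Parity bit: 1

1


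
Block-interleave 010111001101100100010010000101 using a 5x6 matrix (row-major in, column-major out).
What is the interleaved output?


Matrix:
  010111
  001101
  100100
  010010
  000101
Read columns: 001001001001000111011001011001

001001001001000111011001011001


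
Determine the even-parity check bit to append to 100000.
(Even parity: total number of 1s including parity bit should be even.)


Number of 1s in data: 1
Parity bit: 1

1


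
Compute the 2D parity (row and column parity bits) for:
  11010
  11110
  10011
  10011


Row parities: 1011
Column parities: 00100

Row P: 1011, Col P: 00100, Corner: 1


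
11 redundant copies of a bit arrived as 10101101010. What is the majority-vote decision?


Ones: 6 out of 11
Threshold: 6

1 (6/11 voted 1)


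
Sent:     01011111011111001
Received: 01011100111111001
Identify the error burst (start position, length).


XOR: 00000011100000000

Burst at position 6, length 3


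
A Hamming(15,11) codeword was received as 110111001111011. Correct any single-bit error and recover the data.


Syndrome = 1: error at position 1

Data: 01101111011 (corrected bit 1)


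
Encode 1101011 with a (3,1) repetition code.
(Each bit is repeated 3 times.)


Each bit -> 3 copies

111111000111000111111


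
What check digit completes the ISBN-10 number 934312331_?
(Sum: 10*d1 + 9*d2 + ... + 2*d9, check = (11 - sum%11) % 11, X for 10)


Weighted sum: 209
209 mod 11 = 0

Check digit: 0


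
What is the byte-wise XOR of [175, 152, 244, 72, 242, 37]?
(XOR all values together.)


XOR chain: 175 ^ 152 ^ 244 ^ 72 ^ 242 ^ 37 = 92

92


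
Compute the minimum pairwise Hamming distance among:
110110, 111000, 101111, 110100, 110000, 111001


Comparing all pairs, minimum distance: 1
Can detect 0 errors, correct 0 errors

1


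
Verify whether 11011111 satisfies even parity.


Number of 1s: 7

No, parity error (7 ones)


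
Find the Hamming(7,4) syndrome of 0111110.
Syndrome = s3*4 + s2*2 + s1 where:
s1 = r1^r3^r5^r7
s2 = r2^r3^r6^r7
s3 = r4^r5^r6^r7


s1=0, s2=1, s3=1

Syndrome = 6 (error at position 6)


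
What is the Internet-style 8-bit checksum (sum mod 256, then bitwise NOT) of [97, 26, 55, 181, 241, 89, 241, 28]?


Sum = 958 mod 256 = 190
Complement = 65

65


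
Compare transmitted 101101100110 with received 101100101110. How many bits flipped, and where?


XOR: 000001001000

2 error(s) at position(s): 5, 8


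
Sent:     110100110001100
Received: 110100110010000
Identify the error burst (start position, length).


XOR: 000000000011100

Burst at position 10, length 3


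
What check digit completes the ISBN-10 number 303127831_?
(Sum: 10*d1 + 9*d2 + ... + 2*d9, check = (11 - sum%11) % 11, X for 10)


Weighted sum: 151
151 mod 11 = 8

Check digit: 3


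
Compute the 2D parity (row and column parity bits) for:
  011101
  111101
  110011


Row parities: 010
Column parities: 010011

Row P: 010, Col P: 010011, Corner: 1


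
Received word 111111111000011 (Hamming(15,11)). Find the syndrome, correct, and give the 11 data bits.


Syndrome = 0: no error detected

Data: 11111000011 (no errors)


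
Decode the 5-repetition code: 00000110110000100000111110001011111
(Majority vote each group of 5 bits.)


Groups: 00000, 11011, 00001, 00000, 11111, 00010, 11111
Majority votes: 0100101

0100101


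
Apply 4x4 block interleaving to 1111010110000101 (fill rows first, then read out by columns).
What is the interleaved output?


Matrix:
  1111
  0101
  1000
  0101
Read columns: 1010110110001101

1010110110001101


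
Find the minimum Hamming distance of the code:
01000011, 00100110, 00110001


Comparing all pairs, minimum distance: 4
Can detect 3 errors, correct 1 errors

4


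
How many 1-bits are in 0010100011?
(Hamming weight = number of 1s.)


Counting 1s in 0010100011

4


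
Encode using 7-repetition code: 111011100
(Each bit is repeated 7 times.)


Each bit -> 7 copies

111111111111111111111000000011111111111111111111100000000000000


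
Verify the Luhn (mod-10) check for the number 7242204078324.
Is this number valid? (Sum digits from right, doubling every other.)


Luhn sum = 50
50 mod 10 = 0

Valid (Luhn sum mod 10 = 0)


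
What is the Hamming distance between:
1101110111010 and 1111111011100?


XOR: 0010001100110
Count of 1s: 5

5


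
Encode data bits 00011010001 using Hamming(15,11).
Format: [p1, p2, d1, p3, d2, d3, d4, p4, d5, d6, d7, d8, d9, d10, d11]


Parity bits: p1=0, p2=1, p3=0, p4=1

010000111010001


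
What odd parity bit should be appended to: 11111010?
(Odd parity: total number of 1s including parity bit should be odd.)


Number of 1s in data: 6
Parity bit: 1

1


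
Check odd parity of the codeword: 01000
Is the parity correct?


Number of 1s: 1

Yes, parity is correct (1 ones)


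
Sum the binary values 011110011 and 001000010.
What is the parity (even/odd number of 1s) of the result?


011110011 = 243
001000010 = 66
Sum = 309 = 100110101
1s count = 5

odd parity (5 ones in 100110101)


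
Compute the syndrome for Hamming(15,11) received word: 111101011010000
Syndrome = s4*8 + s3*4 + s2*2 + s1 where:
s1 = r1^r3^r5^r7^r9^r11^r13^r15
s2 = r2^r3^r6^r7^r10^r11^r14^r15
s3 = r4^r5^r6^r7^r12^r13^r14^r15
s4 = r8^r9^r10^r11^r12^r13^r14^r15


s1=0, s2=0, s3=0, s4=1

Syndrome = 8 (error at position 8)


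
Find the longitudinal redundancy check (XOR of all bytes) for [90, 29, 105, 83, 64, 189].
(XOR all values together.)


XOR chain: 90 ^ 29 ^ 105 ^ 83 ^ 64 ^ 189 = 128

128


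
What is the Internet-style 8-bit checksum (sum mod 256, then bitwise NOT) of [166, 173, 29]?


Sum = 368 mod 256 = 112
Complement = 143

143


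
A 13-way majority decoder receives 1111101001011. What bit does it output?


Ones: 9 out of 13
Threshold: 7

1 (9/13 voted 1)


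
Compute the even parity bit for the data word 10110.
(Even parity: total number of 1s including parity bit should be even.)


Number of 1s in data: 3
Parity bit: 1

1


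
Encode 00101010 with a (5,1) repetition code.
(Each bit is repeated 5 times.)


Each bit -> 5 copies

0000000000111110000011111000001111100000


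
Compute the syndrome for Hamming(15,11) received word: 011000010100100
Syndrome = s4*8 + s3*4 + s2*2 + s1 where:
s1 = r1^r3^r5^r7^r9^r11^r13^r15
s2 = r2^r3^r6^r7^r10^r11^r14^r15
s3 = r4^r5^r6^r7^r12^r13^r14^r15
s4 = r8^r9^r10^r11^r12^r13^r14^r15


s1=0, s2=1, s3=1, s4=1

Syndrome = 14 (error at position 14)


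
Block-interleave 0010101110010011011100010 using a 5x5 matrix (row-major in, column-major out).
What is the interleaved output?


Matrix:
  00101
  01110
  01001
  10111
  00010
Read columns: 0001001100110100101110110

0001001100110100101110110


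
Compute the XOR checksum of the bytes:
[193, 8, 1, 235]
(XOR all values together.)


XOR chain: 193 ^ 8 ^ 1 ^ 235 = 35

35


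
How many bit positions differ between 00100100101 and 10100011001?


XOR: 10000111100
Count of 1s: 5

5


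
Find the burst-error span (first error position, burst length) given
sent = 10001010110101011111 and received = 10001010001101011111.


XOR: 00000000111000000000

Burst at position 8, length 3


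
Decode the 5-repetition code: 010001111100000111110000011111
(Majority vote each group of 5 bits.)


Groups: 01000, 11111, 00000, 11111, 00000, 11111
Majority votes: 010101

010101


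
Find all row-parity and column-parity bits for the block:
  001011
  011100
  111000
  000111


Row parities: 1111
Column parities: 101000

Row P: 1111, Col P: 101000, Corner: 0


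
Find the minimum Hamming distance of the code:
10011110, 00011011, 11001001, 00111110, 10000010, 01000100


Comparing all pairs, minimum distance: 2
Can detect 1 errors, correct 0 errors

2


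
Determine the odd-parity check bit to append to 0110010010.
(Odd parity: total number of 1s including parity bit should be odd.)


Number of 1s in data: 4
Parity bit: 1

1


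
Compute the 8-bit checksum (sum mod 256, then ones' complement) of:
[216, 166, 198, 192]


Sum = 772 mod 256 = 4
Complement = 251

251


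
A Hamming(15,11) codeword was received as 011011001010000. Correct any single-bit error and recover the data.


Syndrome = 0: no error detected

Data: 11101010000 (no errors)


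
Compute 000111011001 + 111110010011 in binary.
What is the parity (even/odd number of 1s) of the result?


000111011001 = 473
111110010011 = 3987
Sum = 4460 = 1000101101100
1s count = 6

even parity (6 ones in 1000101101100)


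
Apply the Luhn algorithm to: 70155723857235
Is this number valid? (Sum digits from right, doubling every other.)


Luhn sum = 57
57 mod 10 = 7

Invalid (Luhn sum mod 10 = 7)


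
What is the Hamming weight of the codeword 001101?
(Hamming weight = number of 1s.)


Counting 1s in 001101

3


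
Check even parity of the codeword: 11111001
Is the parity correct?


Number of 1s: 6

Yes, parity is correct (6 ones)


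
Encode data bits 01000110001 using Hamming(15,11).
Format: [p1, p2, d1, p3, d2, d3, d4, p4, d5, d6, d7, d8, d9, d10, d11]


Parity bits: p1=1, p2=1, p3=0, p4=1

110010010110001


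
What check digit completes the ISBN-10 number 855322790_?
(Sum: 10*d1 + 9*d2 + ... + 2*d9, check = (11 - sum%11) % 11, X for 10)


Weighted sum: 263
263 mod 11 = 10

Check digit: 1


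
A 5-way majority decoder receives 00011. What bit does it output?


Ones: 2 out of 5
Threshold: 3

0 (2/5 voted 1)


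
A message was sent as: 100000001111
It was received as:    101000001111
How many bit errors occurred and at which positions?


XOR: 001000000000

1 error(s) at position(s): 2


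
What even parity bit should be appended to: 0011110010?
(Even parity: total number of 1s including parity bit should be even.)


Number of 1s in data: 5
Parity bit: 1

1


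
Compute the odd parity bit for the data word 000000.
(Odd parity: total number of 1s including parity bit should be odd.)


Number of 1s in data: 0
Parity bit: 1

1


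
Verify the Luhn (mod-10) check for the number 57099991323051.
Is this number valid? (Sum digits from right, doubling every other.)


Luhn sum = 61
61 mod 10 = 1

Invalid (Luhn sum mod 10 = 1)


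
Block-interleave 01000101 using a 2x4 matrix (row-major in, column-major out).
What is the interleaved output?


Matrix:
  0100
  0101
Read columns: 00110001

00110001


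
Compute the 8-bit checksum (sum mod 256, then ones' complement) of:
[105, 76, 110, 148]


Sum = 439 mod 256 = 183
Complement = 72

72


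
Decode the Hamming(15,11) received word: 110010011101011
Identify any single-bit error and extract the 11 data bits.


Syndrome = 0: no error detected

Data: 01001101011 (no errors)


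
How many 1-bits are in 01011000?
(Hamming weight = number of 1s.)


Counting 1s in 01011000

3


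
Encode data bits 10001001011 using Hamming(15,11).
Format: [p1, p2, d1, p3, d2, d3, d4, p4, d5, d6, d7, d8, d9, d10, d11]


Parity bits: p1=1, p2=1, p3=1, p4=0

111100001001011


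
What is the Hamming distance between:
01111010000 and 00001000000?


XOR: 01110010000
Count of 1s: 4

4


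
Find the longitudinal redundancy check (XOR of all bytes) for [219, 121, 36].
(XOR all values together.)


XOR chain: 219 ^ 121 ^ 36 = 134

134


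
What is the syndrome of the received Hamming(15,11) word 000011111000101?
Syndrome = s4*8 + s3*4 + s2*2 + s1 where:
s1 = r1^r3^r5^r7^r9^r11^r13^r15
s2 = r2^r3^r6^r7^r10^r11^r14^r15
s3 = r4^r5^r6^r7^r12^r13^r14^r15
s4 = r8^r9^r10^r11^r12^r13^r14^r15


s1=1, s2=1, s3=1, s4=0

Syndrome = 7 (error at position 7)


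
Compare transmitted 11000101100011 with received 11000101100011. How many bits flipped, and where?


XOR: 00000000000000

0 errors (received matches sent)


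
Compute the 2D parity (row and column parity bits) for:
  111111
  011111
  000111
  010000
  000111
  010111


Row parities: 011110
Column parities: 100111

Row P: 011110, Col P: 100111, Corner: 0


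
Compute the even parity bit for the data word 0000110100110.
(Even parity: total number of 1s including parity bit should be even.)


Number of 1s in data: 5
Parity bit: 1

1


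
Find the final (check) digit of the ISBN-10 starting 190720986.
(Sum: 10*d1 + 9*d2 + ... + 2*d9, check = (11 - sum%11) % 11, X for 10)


Weighted sum: 224
224 mod 11 = 4

Check digit: 7


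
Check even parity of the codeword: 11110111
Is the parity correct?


Number of 1s: 7

No, parity error (7 ones)


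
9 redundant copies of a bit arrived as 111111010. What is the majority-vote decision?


Ones: 7 out of 9
Threshold: 5

1 (7/9 voted 1)


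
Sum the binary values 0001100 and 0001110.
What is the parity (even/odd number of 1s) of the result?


0001100 = 12
0001110 = 14
Sum = 26 = 11010
1s count = 3

odd parity (3 ones in 11010)


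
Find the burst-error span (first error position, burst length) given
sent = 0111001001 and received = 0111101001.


XOR: 0000100000

Burst at position 4, length 1


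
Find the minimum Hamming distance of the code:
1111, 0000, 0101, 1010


Comparing all pairs, minimum distance: 2
Can detect 1 errors, correct 0 errors

2


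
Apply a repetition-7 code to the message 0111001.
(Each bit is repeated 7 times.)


Each bit -> 7 copies

0000000111111111111111111111000000000000001111111


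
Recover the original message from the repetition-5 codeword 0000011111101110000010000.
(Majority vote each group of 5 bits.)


Groups: 00000, 11111, 10111, 00000, 10000
Majority votes: 01100

01100


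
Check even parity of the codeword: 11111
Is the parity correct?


Number of 1s: 5

No, parity error (5 ones)


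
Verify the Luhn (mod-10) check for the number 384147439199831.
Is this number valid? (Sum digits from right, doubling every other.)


Luhn sum = 79
79 mod 10 = 9

Invalid (Luhn sum mod 10 = 9)


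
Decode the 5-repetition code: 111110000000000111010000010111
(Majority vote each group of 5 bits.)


Groups: 11111, 00000, 00000, 11101, 00000, 10111
Majority votes: 100101

100101


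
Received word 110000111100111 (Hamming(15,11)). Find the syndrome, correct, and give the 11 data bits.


Syndrome = 3: error at position 3

Data: 10011100111 (corrected bit 3)


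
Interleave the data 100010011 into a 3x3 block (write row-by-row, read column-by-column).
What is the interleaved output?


Matrix:
  100
  010
  011
Read columns: 100011001

100011001


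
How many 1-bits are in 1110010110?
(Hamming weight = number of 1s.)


Counting 1s in 1110010110

6


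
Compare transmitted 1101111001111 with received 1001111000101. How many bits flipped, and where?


XOR: 0100000001010

3 error(s) at position(s): 1, 9, 11


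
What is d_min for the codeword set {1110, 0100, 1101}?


Comparing all pairs, minimum distance: 2
Can detect 1 errors, correct 0 errors

2


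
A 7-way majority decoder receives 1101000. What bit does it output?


Ones: 3 out of 7
Threshold: 4

0 (3/7 voted 1)


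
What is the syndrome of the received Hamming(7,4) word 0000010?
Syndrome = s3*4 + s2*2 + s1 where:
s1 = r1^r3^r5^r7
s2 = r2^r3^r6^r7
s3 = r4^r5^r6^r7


s1=0, s2=1, s3=1

Syndrome = 6 (error at position 6)


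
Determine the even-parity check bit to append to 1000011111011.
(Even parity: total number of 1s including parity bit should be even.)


Number of 1s in data: 8
Parity bit: 0

0


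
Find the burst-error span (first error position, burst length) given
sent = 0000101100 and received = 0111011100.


XOR: 0111110000

Burst at position 1, length 5


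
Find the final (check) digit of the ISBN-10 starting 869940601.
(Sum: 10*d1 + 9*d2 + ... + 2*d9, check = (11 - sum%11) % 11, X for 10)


Weighted sum: 319
319 mod 11 = 0

Check digit: 0


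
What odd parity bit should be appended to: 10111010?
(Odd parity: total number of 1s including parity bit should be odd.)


Number of 1s in data: 5
Parity bit: 0

0


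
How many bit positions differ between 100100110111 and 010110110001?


XOR: 110010000110
Count of 1s: 5

5


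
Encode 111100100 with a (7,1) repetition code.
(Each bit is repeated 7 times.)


Each bit -> 7 copies

111111111111111111111111111100000000000000111111100000000000000


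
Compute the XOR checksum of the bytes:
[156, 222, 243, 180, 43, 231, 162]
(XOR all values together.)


XOR chain: 156 ^ 222 ^ 243 ^ 180 ^ 43 ^ 231 ^ 162 = 107

107


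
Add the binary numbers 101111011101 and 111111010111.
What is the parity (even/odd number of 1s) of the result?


101111011101 = 3037
111111010111 = 4055
Sum = 7092 = 1101110110100
1s count = 8

even parity (8 ones in 1101110110100)


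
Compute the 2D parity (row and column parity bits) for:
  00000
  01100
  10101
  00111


Row parities: 0011
Column parities: 11110

Row P: 0011, Col P: 11110, Corner: 0


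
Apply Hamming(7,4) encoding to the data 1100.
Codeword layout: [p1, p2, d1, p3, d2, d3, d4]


Parity bits: p1=0, p2=1, p3=1

0111100


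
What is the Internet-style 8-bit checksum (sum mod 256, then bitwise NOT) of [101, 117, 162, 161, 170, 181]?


Sum = 892 mod 256 = 124
Complement = 131

131


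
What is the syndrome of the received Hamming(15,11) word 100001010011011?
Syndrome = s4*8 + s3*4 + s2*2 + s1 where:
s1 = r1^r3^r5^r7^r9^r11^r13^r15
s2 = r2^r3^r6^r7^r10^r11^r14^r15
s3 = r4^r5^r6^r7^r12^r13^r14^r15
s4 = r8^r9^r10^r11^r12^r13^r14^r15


s1=1, s2=0, s3=0, s4=1

Syndrome = 9 (error at position 9)


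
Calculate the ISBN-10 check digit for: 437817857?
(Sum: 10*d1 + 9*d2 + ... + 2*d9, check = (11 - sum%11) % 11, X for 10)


Weighted sum: 281
281 mod 11 = 6

Check digit: 5


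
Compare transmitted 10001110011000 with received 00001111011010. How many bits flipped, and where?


XOR: 10000001000010

3 error(s) at position(s): 0, 7, 12


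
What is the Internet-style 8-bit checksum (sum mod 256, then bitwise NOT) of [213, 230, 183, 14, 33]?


Sum = 673 mod 256 = 161
Complement = 94

94


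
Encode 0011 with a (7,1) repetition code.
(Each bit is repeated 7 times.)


Each bit -> 7 copies

0000000000000011111111111111


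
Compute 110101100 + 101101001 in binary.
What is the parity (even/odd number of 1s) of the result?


110101100 = 428
101101001 = 361
Sum = 789 = 1100010101
1s count = 5

odd parity (5 ones in 1100010101)


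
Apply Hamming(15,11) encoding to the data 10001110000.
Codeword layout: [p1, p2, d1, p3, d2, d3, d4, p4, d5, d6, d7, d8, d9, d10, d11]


Parity bits: p1=1, p2=1, p3=0, p4=1

111000011110000


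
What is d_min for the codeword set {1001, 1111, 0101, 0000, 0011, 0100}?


Comparing all pairs, minimum distance: 1
Can detect 0 errors, correct 0 errors

1


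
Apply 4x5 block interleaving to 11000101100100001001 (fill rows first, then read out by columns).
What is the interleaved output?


Matrix:
  11000
  10110
  01000
  01001
Read columns: 11001011010001000001

11001011010001000001


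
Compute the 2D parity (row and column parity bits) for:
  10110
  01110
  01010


Row parities: 110
Column parities: 10010

Row P: 110, Col P: 10010, Corner: 0


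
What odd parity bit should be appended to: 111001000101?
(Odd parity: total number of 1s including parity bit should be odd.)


Number of 1s in data: 6
Parity bit: 1

1


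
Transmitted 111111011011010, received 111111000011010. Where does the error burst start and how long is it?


XOR: 000000011000000

Burst at position 7, length 2


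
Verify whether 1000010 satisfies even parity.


Number of 1s: 2

Yes, parity is correct (2 ones)


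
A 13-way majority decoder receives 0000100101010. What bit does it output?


Ones: 4 out of 13
Threshold: 7

0 (4/13 voted 1)


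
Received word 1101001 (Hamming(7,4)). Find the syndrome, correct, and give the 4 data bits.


Syndrome = 0: no error detected

Data: 0001 (no errors)


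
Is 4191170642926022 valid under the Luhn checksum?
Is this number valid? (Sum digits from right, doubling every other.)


Luhn sum = 64
64 mod 10 = 4

Invalid (Luhn sum mod 10 = 4)


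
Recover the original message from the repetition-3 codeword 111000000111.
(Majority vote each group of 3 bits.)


Groups: 111, 000, 000, 111
Majority votes: 1001

1001


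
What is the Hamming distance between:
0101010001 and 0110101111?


XOR: 0011111110
Count of 1s: 7

7


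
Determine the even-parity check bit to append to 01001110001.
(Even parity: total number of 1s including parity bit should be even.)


Number of 1s in data: 5
Parity bit: 1

1


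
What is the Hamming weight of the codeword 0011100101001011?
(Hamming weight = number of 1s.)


Counting 1s in 0011100101001011

8


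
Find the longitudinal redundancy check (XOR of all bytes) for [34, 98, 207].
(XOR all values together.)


XOR chain: 34 ^ 98 ^ 207 = 143

143


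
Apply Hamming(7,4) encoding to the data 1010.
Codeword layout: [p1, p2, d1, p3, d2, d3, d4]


Parity bits: p1=1, p2=0, p3=1

1011010


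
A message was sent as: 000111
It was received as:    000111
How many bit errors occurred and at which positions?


XOR: 000000

0 errors (received matches sent)


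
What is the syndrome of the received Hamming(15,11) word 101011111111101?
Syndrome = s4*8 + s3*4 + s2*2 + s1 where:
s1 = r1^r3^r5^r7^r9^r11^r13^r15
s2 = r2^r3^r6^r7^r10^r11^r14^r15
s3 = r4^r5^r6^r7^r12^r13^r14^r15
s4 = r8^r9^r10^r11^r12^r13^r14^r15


s1=0, s2=0, s3=0, s4=1

Syndrome = 8 (error at position 8)


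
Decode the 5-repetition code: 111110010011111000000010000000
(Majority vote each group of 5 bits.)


Groups: 11111, 00100, 11111, 00000, 00100, 00000
Majority votes: 101000

101000


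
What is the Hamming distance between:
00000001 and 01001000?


XOR: 01001001
Count of 1s: 3

3


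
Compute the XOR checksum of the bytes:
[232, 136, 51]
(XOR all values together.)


XOR chain: 232 ^ 136 ^ 51 = 83

83


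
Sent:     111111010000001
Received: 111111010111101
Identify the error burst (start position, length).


XOR: 000000000111100

Burst at position 9, length 4


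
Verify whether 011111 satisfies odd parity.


Number of 1s: 5

Yes, parity is correct (5 ones)


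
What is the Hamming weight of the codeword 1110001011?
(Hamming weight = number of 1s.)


Counting 1s in 1110001011

6


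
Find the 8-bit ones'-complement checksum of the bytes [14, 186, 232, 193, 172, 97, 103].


Sum = 997 mod 256 = 229
Complement = 26

26


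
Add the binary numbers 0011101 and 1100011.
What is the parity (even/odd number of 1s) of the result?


0011101 = 29
1100011 = 99
Sum = 128 = 10000000
1s count = 1

odd parity (1 ones in 10000000)


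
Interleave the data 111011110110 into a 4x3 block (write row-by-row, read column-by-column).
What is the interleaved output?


Matrix:
  111
  011
  110
  110
Read columns: 101111111100

101111111100


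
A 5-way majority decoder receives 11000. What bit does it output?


Ones: 2 out of 5
Threshold: 3

0 (2/5 voted 1)


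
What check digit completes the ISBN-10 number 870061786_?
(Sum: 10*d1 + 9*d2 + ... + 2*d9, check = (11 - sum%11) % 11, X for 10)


Weighted sum: 248
248 mod 11 = 6

Check digit: 5


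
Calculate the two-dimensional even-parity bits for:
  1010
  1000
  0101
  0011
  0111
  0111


Row parities: 010011
Column parities: 0100

Row P: 010011, Col P: 0100, Corner: 1


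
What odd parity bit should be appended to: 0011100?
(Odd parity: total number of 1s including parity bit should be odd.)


Number of 1s in data: 3
Parity bit: 0

0


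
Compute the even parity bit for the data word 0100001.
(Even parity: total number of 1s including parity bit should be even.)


Number of 1s in data: 2
Parity bit: 0

0


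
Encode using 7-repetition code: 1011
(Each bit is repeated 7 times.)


Each bit -> 7 copies

1111111000000011111111111111


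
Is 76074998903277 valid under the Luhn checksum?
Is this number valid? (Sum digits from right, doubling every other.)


Luhn sum = 81
81 mod 10 = 1

Invalid (Luhn sum mod 10 = 1)


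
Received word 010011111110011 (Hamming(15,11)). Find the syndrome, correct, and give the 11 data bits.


Syndrome = 7: error at position 7

Data: 01101110011 (corrected bit 7)


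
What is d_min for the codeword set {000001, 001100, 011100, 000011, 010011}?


Comparing all pairs, minimum distance: 1
Can detect 0 errors, correct 0 errors

1


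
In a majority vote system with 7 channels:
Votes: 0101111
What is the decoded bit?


Ones: 5 out of 7
Threshold: 4

1 (5/7 voted 1)


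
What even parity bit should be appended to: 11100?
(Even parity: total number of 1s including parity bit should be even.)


Number of 1s in data: 3
Parity bit: 1

1


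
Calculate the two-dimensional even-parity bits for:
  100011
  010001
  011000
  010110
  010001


Row parities: 10010
Column parities: 101101

Row P: 10010, Col P: 101101, Corner: 0


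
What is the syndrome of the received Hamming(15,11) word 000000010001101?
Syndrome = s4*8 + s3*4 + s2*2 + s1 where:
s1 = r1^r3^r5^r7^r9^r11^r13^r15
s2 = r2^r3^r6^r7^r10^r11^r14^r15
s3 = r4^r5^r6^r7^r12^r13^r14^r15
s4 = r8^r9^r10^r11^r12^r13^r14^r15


s1=0, s2=1, s3=1, s4=0

Syndrome = 6 (error at position 6)


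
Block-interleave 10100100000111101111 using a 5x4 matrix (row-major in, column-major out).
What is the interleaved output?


Matrix:
  1010
  0100
  0001
  1110
  1111
Read columns: 10011010111001100101

10011010111001100101


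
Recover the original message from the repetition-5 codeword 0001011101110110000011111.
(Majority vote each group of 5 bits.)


Groups: 00010, 11101, 11011, 00000, 11111
Majority votes: 01101

01101


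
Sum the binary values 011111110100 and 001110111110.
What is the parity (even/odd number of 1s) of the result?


011111110100 = 2036
001110111110 = 958
Sum = 2994 = 101110110010
1s count = 7

odd parity (7 ones in 101110110010)


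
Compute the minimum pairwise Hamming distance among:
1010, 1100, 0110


Comparing all pairs, minimum distance: 2
Can detect 1 errors, correct 0 errors

2


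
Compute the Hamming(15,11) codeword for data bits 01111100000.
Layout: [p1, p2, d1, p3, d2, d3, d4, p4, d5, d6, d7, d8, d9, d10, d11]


Parity bits: p1=1, p2=1, p3=1, p4=0

110111101100000


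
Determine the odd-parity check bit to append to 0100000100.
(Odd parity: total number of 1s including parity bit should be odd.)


Number of 1s in data: 2
Parity bit: 1

1


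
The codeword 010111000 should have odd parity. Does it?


Number of 1s: 4

No, parity error (4 ones)


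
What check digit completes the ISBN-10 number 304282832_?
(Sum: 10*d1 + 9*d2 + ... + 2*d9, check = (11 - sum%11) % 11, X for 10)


Weighted sum: 179
179 mod 11 = 3

Check digit: 8
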